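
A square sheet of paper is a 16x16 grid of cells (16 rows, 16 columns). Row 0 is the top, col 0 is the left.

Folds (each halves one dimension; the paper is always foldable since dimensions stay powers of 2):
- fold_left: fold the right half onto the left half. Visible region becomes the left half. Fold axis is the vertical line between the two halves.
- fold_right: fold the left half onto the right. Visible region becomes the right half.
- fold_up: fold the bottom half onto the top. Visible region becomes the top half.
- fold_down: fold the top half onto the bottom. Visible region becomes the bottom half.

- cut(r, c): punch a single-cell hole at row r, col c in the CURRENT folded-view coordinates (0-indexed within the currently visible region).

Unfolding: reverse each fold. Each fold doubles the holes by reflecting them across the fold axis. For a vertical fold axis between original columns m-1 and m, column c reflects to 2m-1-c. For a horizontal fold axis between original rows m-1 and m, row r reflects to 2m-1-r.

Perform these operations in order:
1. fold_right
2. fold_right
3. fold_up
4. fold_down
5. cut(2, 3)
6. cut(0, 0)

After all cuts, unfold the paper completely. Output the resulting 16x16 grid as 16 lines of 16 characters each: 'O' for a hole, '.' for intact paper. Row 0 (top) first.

Op 1 fold_right: fold axis v@8; visible region now rows[0,16) x cols[8,16) = 16x8
Op 2 fold_right: fold axis v@12; visible region now rows[0,16) x cols[12,16) = 16x4
Op 3 fold_up: fold axis h@8; visible region now rows[0,8) x cols[12,16) = 8x4
Op 4 fold_down: fold axis h@4; visible region now rows[4,8) x cols[12,16) = 4x4
Op 5 cut(2, 3): punch at orig (6,15); cuts so far [(6, 15)]; region rows[4,8) x cols[12,16) = 4x4
Op 6 cut(0, 0): punch at orig (4,12); cuts so far [(4, 12), (6, 15)]; region rows[4,8) x cols[12,16) = 4x4
Unfold 1 (reflect across h@4): 4 holes -> [(1, 15), (3, 12), (4, 12), (6, 15)]
Unfold 2 (reflect across h@8): 8 holes -> [(1, 15), (3, 12), (4, 12), (6, 15), (9, 15), (11, 12), (12, 12), (14, 15)]
Unfold 3 (reflect across v@12): 16 holes -> [(1, 8), (1, 15), (3, 11), (3, 12), (4, 11), (4, 12), (6, 8), (6, 15), (9, 8), (9, 15), (11, 11), (11, 12), (12, 11), (12, 12), (14, 8), (14, 15)]
Unfold 4 (reflect across v@8): 32 holes -> [(1, 0), (1, 7), (1, 8), (1, 15), (3, 3), (3, 4), (3, 11), (3, 12), (4, 3), (4, 4), (4, 11), (4, 12), (6, 0), (6, 7), (6, 8), (6, 15), (9, 0), (9, 7), (9, 8), (9, 15), (11, 3), (11, 4), (11, 11), (11, 12), (12, 3), (12, 4), (12, 11), (12, 12), (14, 0), (14, 7), (14, 8), (14, 15)]

Answer: ................
O......OO......O
................
...OO......OO...
...OO......OO...
................
O......OO......O
................
................
O......OO......O
................
...OO......OO...
...OO......OO...
................
O......OO......O
................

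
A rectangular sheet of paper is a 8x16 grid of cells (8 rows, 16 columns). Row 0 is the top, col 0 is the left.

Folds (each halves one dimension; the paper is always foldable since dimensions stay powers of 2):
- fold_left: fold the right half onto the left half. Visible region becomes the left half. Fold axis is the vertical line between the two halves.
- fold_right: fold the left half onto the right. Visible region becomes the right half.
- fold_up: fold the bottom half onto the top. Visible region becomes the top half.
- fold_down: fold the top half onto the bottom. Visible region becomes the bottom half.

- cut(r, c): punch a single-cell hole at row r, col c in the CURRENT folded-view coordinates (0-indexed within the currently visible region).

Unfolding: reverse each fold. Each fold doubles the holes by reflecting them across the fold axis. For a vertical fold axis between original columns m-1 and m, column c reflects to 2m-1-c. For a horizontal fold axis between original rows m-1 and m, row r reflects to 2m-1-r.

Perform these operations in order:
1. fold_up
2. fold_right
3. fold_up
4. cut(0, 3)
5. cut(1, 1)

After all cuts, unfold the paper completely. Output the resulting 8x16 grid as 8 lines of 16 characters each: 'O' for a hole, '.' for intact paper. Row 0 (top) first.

Op 1 fold_up: fold axis h@4; visible region now rows[0,4) x cols[0,16) = 4x16
Op 2 fold_right: fold axis v@8; visible region now rows[0,4) x cols[8,16) = 4x8
Op 3 fold_up: fold axis h@2; visible region now rows[0,2) x cols[8,16) = 2x8
Op 4 cut(0, 3): punch at orig (0,11); cuts so far [(0, 11)]; region rows[0,2) x cols[8,16) = 2x8
Op 5 cut(1, 1): punch at orig (1,9); cuts so far [(0, 11), (1, 9)]; region rows[0,2) x cols[8,16) = 2x8
Unfold 1 (reflect across h@2): 4 holes -> [(0, 11), (1, 9), (2, 9), (3, 11)]
Unfold 2 (reflect across v@8): 8 holes -> [(0, 4), (0, 11), (1, 6), (1, 9), (2, 6), (2, 9), (3, 4), (3, 11)]
Unfold 3 (reflect across h@4): 16 holes -> [(0, 4), (0, 11), (1, 6), (1, 9), (2, 6), (2, 9), (3, 4), (3, 11), (4, 4), (4, 11), (5, 6), (5, 9), (6, 6), (6, 9), (7, 4), (7, 11)]

Answer: ....O......O....
......O..O......
......O..O......
....O......O....
....O......O....
......O..O......
......O..O......
....O......O....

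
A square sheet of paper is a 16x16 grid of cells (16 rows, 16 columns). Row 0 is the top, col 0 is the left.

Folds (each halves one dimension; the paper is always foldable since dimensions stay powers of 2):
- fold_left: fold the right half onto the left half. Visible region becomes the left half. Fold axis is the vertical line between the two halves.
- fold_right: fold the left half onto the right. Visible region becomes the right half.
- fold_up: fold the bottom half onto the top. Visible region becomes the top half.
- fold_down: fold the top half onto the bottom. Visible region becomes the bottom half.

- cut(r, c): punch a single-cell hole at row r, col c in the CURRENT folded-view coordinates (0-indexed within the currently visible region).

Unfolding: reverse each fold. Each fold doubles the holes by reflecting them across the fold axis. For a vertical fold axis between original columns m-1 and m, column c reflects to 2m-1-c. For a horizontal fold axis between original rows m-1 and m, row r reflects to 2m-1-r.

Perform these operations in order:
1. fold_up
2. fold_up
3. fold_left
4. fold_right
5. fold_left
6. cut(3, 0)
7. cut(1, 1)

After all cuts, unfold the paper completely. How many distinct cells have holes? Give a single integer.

Op 1 fold_up: fold axis h@8; visible region now rows[0,8) x cols[0,16) = 8x16
Op 2 fold_up: fold axis h@4; visible region now rows[0,4) x cols[0,16) = 4x16
Op 3 fold_left: fold axis v@8; visible region now rows[0,4) x cols[0,8) = 4x8
Op 4 fold_right: fold axis v@4; visible region now rows[0,4) x cols[4,8) = 4x4
Op 5 fold_left: fold axis v@6; visible region now rows[0,4) x cols[4,6) = 4x2
Op 6 cut(3, 0): punch at orig (3,4); cuts so far [(3, 4)]; region rows[0,4) x cols[4,6) = 4x2
Op 7 cut(1, 1): punch at orig (1,5); cuts so far [(1, 5), (3, 4)]; region rows[0,4) x cols[4,6) = 4x2
Unfold 1 (reflect across v@6): 4 holes -> [(1, 5), (1, 6), (3, 4), (3, 7)]
Unfold 2 (reflect across v@4): 8 holes -> [(1, 1), (1, 2), (1, 5), (1, 6), (3, 0), (3, 3), (3, 4), (3, 7)]
Unfold 3 (reflect across v@8): 16 holes -> [(1, 1), (1, 2), (1, 5), (1, 6), (1, 9), (1, 10), (1, 13), (1, 14), (3, 0), (3, 3), (3, 4), (3, 7), (3, 8), (3, 11), (3, 12), (3, 15)]
Unfold 4 (reflect across h@4): 32 holes -> [(1, 1), (1, 2), (1, 5), (1, 6), (1, 9), (1, 10), (1, 13), (1, 14), (3, 0), (3, 3), (3, 4), (3, 7), (3, 8), (3, 11), (3, 12), (3, 15), (4, 0), (4, 3), (4, 4), (4, 7), (4, 8), (4, 11), (4, 12), (4, 15), (6, 1), (6, 2), (6, 5), (6, 6), (6, 9), (6, 10), (6, 13), (6, 14)]
Unfold 5 (reflect across h@8): 64 holes -> [(1, 1), (1, 2), (1, 5), (1, 6), (1, 9), (1, 10), (1, 13), (1, 14), (3, 0), (3, 3), (3, 4), (3, 7), (3, 8), (3, 11), (3, 12), (3, 15), (4, 0), (4, 3), (4, 4), (4, 7), (4, 8), (4, 11), (4, 12), (4, 15), (6, 1), (6, 2), (6, 5), (6, 6), (6, 9), (6, 10), (6, 13), (6, 14), (9, 1), (9, 2), (9, 5), (9, 6), (9, 9), (9, 10), (9, 13), (9, 14), (11, 0), (11, 3), (11, 4), (11, 7), (11, 8), (11, 11), (11, 12), (11, 15), (12, 0), (12, 3), (12, 4), (12, 7), (12, 8), (12, 11), (12, 12), (12, 15), (14, 1), (14, 2), (14, 5), (14, 6), (14, 9), (14, 10), (14, 13), (14, 14)]

Answer: 64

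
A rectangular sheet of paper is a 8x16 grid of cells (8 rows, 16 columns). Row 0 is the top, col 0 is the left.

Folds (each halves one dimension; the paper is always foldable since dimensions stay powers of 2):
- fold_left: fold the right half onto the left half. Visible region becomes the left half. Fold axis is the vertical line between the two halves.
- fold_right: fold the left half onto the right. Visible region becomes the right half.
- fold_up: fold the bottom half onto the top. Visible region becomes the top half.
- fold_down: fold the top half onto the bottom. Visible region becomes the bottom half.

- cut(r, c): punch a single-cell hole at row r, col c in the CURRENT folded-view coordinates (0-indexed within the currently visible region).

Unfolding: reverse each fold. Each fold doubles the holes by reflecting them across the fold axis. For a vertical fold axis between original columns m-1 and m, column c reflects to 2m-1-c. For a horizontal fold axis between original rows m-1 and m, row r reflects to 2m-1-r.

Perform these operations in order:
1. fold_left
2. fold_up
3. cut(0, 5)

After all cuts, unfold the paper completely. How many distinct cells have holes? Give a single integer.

Answer: 4

Derivation:
Op 1 fold_left: fold axis v@8; visible region now rows[0,8) x cols[0,8) = 8x8
Op 2 fold_up: fold axis h@4; visible region now rows[0,4) x cols[0,8) = 4x8
Op 3 cut(0, 5): punch at orig (0,5); cuts so far [(0, 5)]; region rows[0,4) x cols[0,8) = 4x8
Unfold 1 (reflect across h@4): 2 holes -> [(0, 5), (7, 5)]
Unfold 2 (reflect across v@8): 4 holes -> [(0, 5), (0, 10), (7, 5), (7, 10)]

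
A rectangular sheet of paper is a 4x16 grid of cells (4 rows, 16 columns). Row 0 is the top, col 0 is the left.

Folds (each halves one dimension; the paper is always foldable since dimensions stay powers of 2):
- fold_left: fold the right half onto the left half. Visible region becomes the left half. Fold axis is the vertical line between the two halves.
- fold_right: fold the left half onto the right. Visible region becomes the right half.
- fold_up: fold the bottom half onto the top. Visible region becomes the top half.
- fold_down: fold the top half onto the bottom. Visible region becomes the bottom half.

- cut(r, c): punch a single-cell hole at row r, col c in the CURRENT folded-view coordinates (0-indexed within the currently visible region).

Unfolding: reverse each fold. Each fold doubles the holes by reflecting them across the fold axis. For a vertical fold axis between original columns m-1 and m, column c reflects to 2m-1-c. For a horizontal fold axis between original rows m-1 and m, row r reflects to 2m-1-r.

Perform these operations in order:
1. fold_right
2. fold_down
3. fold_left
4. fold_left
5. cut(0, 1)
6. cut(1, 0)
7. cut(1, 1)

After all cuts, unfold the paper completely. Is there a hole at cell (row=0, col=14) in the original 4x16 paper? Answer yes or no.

Answer: yes

Derivation:
Op 1 fold_right: fold axis v@8; visible region now rows[0,4) x cols[8,16) = 4x8
Op 2 fold_down: fold axis h@2; visible region now rows[2,4) x cols[8,16) = 2x8
Op 3 fold_left: fold axis v@12; visible region now rows[2,4) x cols[8,12) = 2x4
Op 4 fold_left: fold axis v@10; visible region now rows[2,4) x cols[8,10) = 2x2
Op 5 cut(0, 1): punch at orig (2,9); cuts so far [(2, 9)]; region rows[2,4) x cols[8,10) = 2x2
Op 6 cut(1, 0): punch at orig (3,8); cuts so far [(2, 9), (3, 8)]; region rows[2,4) x cols[8,10) = 2x2
Op 7 cut(1, 1): punch at orig (3,9); cuts so far [(2, 9), (3, 8), (3, 9)]; region rows[2,4) x cols[8,10) = 2x2
Unfold 1 (reflect across v@10): 6 holes -> [(2, 9), (2, 10), (3, 8), (3, 9), (3, 10), (3, 11)]
Unfold 2 (reflect across v@12): 12 holes -> [(2, 9), (2, 10), (2, 13), (2, 14), (3, 8), (3, 9), (3, 10), (3, 11), (3, 12), (3, 13), (3, 14), (3, 15)]
Unfold 3 (reflect across h@2): 24 holes -> [(0, 8), (0, 9), (0, 10), (0, 11), (0, 12), (0, 13), (0, 14), (0, 15), (1, 9), (1, 10), (1, 13), (1, 14), (2, 9), (2, 10), (2, 13), (2, 14), (3, 8), (3, 9), (3, 10), (3, 11), (3, 12), (3, 13), (3, 14), (3, 15)]
Unfold 4 (reflect across v@8): 48 holes -> [(0, 0), (0, 1), (0, 2), (0, 3), (0, 4), (0, 5), (0, 6), (0, 7), (0, 8), (0, 9), (0, 10), (0, 11), (0, 12), (0, 13), (0, 14), (0, 15), (1, 1), (1, 2), (1, 5), (1, 6), (1, 9), (1, 10), (1, 13), (1, 14), (2, 1), (2, 2), (2, 5), (2, 6), (2, 9), (2, 10), (2, 13), (2, 14), (3, 0), (3, 1), (3, 2), (3, 3), (3, 4), (3, 5), (3, 6), (3, 7), (3, 8), (3, 9), (3, 10), (3, 11), (3, 12), (3, 13), (3, 14), (3, 15)]
Holes: [(0, 0), (0, 1), (0, 2), (0, 3), (0, 4), (0, 5), (0, 6), (0, 7), (0, 8), (0, 9), (0, 10), (0, 11), (0, 12), (0, 13), (0, 14), (0, 15), (1, 1), (1, 2), (1, 5), (1, 6), (1, 9), (1, 10), (1, 13), (1, 14), (2, 1), (2, 2), (2, 5), (2, 6), (2, 9), (2, 10), (2, 13), (2, 14), (3, 0), (3, 1), (3, 2), (3, 3), (3, 4), (3, 5), (3, 6), (3, 7), (3, 8), (3, 9), (3, 10), (3, 11), (3, 12), (3, 13), (3, 14), (3, 15)]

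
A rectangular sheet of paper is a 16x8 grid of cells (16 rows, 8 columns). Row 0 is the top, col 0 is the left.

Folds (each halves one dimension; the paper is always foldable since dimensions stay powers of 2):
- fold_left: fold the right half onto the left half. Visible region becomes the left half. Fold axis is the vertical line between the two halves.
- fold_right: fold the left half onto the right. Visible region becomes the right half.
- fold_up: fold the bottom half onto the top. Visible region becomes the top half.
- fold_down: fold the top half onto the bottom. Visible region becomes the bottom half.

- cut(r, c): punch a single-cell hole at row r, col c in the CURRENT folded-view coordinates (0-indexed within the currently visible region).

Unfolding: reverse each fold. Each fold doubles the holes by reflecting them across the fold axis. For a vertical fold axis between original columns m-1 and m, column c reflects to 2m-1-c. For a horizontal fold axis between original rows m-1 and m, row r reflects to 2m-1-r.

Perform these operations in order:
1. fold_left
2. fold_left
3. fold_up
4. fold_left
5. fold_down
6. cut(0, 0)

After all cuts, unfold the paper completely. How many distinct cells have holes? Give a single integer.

Answer: 32

Derivation:
Op 1 fold_left: fold axis v@4; visible region now rows[0,16) x cols[0,4) = 16x4
Op 2 fold_left: fold axis v@2; visible region now rows[0,16) x cols[0,2) = 16x2
Op 3 fold_up: fold axis h@8; visible region now rows[0,8) x cols[0,2) = 8x2
Op 4 fold_left: fold axis v@1; visible region now rows[0,8) x cols[0,1) = 8x1
Op 5 fold_down: fold axis h@4; visible region now rows[4,8) x cols[0,1) = 4x1
Op 6 cut(0, 0): punch at orig (4,0); cuts so far [(4, 0)]; region rows[4,8) x cols[0,1) = 4x1
Unfold 1 (reflect across h@4): 2 holes -> [(3, 0), (4, 0)]
Unfold 2 (reflect across v@1): 4 holes -> [(3, 0), (3, 1), (4, 0), (4, 1)]
Unfold 3 (reflect across h@8): 8 holes -> [(3, 0), (3, 1), (4, 0), (4, 1), (11, 0), (11, 1), (12, 0), (12, 1)]
Unfold 4 (reflect across v@2): 16 holes -> [(3, 0), (3, 1), (3, 2), (3, 3), (4, 0), (4, 1), (4, 2), (4, 3), (11, 0), (11, 1), (11, 2), (11, 3), (12, 0), (12, 1), (12, 2), (12, 3)]
Unfold 5 (reflect across v@4): 32 holes -> [(3, 0), (3, 1), (3, 2), (3, 3), (3, 4), (3, 5), (3, 6), (3, 7), (4, 0), (4, 1), (4, 2), (4, 3), (4, 4), (4, 5), (4, 6), (4, 7), (11, 0), (11, 1), (11, 2), (11, 3), (11, 4), (11, 5), (11, 6), (11, 7), (12, 0), (12, 1), (12, 2), (12, 3), (12, 4), (12, 5), (12, 6), (12, 7)]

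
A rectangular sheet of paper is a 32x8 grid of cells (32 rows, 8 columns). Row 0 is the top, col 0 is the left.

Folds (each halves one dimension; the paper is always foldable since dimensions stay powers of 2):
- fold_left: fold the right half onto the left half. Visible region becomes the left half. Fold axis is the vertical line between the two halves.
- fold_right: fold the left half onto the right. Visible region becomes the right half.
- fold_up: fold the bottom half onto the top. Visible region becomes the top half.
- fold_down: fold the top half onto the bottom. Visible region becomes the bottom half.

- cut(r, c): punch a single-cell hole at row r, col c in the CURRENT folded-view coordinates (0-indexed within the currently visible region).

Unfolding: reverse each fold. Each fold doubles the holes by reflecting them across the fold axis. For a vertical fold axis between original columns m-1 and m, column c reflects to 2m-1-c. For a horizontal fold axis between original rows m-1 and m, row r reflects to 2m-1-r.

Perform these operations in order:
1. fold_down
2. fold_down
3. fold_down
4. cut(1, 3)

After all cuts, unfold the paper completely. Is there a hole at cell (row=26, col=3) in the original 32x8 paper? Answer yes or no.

Answer: yes

Derivation:
Op 1 fold_down: fold axis h@16; visible region now rows[16,32) x cols[0,8) = 16x8
Op 2 fold_down: fold axis h@24; visible region now rows[24,32) x cols[0,8) = 8x8
Op 3 fold_down: fold axis h@28; visible region now rows[28,32) x cols[0,8) = 4x8
Op 4 cut(1, 3): punch at orig (29,3); cuts so far [(29, 3)]; region rows[28,32) x cols[0,8) = 4x8
Unfold 1 (reflect across h@28): 2 holes -> [(26, 3), (29, 3)]
Unfold 2 (reflect across h@24): 4 holes -> [(18, 3), (21, 3), (26, 3), (29, 3)]
Unfold 3 (reflect across h@16): 8 holes -> [(2, 3), (5, 3), (10, 3), (13, 3), (18, 3), (21, 3), (26, 3), (29, 3)]
Holes: [(2, 3), (5, 3), (10, 3), (13, 3), (18, 3), (21, 3), (26, 3), (29, 3)]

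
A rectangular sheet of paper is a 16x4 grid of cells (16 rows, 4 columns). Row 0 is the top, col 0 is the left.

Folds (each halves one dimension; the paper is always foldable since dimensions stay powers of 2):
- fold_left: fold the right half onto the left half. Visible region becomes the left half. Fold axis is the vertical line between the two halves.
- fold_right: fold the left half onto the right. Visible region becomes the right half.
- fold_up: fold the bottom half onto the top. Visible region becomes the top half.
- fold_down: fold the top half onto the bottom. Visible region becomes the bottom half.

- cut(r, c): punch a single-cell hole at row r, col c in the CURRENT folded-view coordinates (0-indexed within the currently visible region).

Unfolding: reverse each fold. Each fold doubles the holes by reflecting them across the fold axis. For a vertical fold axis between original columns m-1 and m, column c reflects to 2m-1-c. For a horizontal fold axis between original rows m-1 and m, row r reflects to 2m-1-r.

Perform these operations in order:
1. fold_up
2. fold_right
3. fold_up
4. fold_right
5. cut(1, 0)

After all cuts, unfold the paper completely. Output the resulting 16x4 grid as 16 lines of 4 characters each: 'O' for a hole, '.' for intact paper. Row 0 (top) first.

Answer: ....
OOOO
....
....
....
....
OOOO
....
....
OOOO
....
....
....
....
OOOO
....

Derivation:
Op 1 fold_up: fold axis h@8; visible region now rows[0,8) x cols[0,4) = 8x4
Op 2 fold_right: fold axis v@2; visible region now rows[0,8) x cols[2,4) = 8x2
Op 3 fold_up: fold axis h@4; visible region now rows[0,4) x cols[2,4) = 4x2
Op 4 fold_right: fold axis v@3; visible region now rows[0,4) x cols[3,4) = 4x1
Op 5 cut(1, 0): punch at orig (1,3); cuts so far [(1, 3)]; region rows[0,4) x cols[3,4) = 4x1
Unfold 1 (reflect across v@3): 2 holes -> [(1, 2), (1, 3)]
Unfold 2 (reflect across h@4): 4 holes -> [(1, 2), (1, 3), (6, 2), (6, 3)]
Unfold 3 (reflect across v@2): 8 holes -> [(1, 0), (1, 1), (1, 2), (1, 3), (6, 0), (6, 1), (6, 2), (6, 3)]
Unfold 4 (reflect across h@8): 16 holes -> [(1, 0), (1, 1), (1, 2), (1, 3), (6, 0), (6, 1), (6, 2), (6, 3), (9, 0), (9, 1), (9, 2), (9, 3), (14, 0), (14, 1), (14, 2), (14, 3)]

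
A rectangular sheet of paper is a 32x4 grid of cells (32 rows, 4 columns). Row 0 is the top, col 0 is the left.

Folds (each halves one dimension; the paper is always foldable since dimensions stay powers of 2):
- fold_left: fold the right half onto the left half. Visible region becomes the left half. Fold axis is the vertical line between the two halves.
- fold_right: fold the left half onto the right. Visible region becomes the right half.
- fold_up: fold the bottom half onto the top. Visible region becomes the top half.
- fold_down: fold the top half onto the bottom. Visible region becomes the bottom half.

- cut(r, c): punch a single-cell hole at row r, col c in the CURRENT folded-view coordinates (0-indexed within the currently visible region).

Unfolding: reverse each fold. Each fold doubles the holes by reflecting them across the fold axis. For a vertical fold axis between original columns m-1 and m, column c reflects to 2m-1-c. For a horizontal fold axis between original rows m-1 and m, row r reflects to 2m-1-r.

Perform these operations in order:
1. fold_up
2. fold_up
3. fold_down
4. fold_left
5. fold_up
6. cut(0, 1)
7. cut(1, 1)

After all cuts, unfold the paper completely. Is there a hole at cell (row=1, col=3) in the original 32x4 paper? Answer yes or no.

Answer: no

Derivation:
Op 1 fold_up: fold axis h@16; visible region now rows[0,16) x cols[0,4) = 16x4
Op 2 fold_up: fold axis h@8; visible region now rows[0,8) x cols[0,4) = 8x4
Op 3 fold_down: fold axis h@4; visible region now rows[4,8) x cols[0,4) = 4x4
Op 4 fold_left: fold axis v@2; visible region now rows[4,8) x cols[0,2) = 4x2
Op 5 fold_up: fold axis h@6; visible region now rows[4,6) x cols[0,2) = 2x2
Op 6 cut(0, 1): punch at orig (4,1); cuts so far [(4, 1)]; region rows[4,6) x cols[0,2) = 2x2
Op 7 cut(1, 1): punch at orig (5,1); cuts so far [(4, 1), (5, 1)]; region rows[4,6) x cols[0,2) = 2x2
Unfold 1 (reflect across h@6): 4 holes -> [(4, 1), (5, 1), (6, 1), (7, 1)]
Unfold 2 (reflect across v@2): 8 holes -> [(4, 1), (4, 2), (5, 1), (5, 2), (6, 1), (6, 2), (7, 1), (7, 2)]
Unfold 3 (reflect across h@4): 16 holes -> [(0, 1), (0, 2), (1, 1), (1, 2), (2, 1), (2, 2), (3, 1), (3, 2), (4, 1), (4, 2), (5, 1), (5, 2), (6, 1), (6, 2), (7, 1), (7, 2)]
Unfold 4 (reflect across h@8): 32 holes -> [(0, 1), (0, 2), (1, 1), (1, 2), (2, 1), (2, 2), (3, 1), (3, 2), (4, 1), (4, 2), (5, 1), (5, 2), (6, 1), (6, 2), (7, 1), (7, 2), (8, 1), (8, 2), (9, 1), (9, 2), (10, 1), (10, 2), (11, 1), (11, 2), (12, 1), (12, 2), (13, 1), (13, 2), (14, 1), (14, 2), (15, 1), (15, 2)]
Unfold 5 (reflect across h@16): 64 holes -> [(0, 1), (0, 2), (1, 1), (1, 2), (2, 1), (2, 2), (3, 1), (3, 2), (4, 1), (4, 2), (5, 1), (5, 2), (6, 1), (6, 2), (7, 1), (7, 2), (8, 1), (8, 2), (9, 1), (9, 2), (10, 1), (10, 2), (11, 1), (11, 2), (12, 1), (12, 2), (13, 1), (13, 2), (14, 1), (14, 2), (15, 1), (15, 2), (16, 1), (16, 2), (17, 1), (17, 2), (18, 1), (18, 2), (19, 1), (19, 2), (20, 1), (20, 2), (21, 1), (21, 2), (22, 1), (22, 2), (23, 1), (23, 2), (24, 1), (24, 2), (25, 1), (25, 2), (26, 1), (26, 2), (27, 1), (27, 2), (28, 1), (28, 2), (29, 1), (29, 2), (30, 1), (30, 2), (31, 1), (31, 2)]
Holes: [(0, 1), (0, 2), (1, 1), (1, 2), (2, 1), (2, 2), (3, 1), (3, 2), (4, 1), (4, 2), (5, 1), (5, 2), (6, 1), (6, 2), (7, 1), (7, 2), (8, 1), (8, 2), (9, 1), (9, 2), (10, 1), (10, 2), (11, 1), (11, 2), (12, 1), (12, 2), (13, 1), (13, 2), (14, 1), (14, 2), (15, 1), (15, 2), (16, 1), (16, 2), (17, 1), (17, 2), (18, 1), (18, 2), (19, 1), (19, 2), (20, 1), (20, 2), (21, 1), (21, 2), (22, 1), (22, 2), (23, 1), (23, 2), (24, 1), (24, 2), (25, 1), (25, 2), (26, 1), (26, 2), (27, 1), (27, 2), (28, 1), (28, 2), (29, 1), (29, 2), (30, 1), (30, 2), (31, 1), (31, 2)]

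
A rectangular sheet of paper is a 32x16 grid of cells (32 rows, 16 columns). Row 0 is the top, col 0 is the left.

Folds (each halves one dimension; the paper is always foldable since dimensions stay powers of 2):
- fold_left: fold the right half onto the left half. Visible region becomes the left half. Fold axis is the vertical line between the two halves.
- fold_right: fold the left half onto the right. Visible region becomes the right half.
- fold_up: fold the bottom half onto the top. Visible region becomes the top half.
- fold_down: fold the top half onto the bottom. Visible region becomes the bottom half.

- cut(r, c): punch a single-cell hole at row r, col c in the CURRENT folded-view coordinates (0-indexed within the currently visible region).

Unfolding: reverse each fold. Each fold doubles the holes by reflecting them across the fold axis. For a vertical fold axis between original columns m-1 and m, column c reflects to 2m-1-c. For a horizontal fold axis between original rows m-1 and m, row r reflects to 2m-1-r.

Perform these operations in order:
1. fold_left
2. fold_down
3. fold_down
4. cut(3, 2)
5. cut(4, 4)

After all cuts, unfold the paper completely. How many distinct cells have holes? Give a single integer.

Op 1 fold_left: fold axis v@8; visible region now rows[0,32) x cols[0,8) = 32x8
Op 2 fold_down: fold axis h@16; visible region now rows[16,32) x cols[0,8) = 16x8
Op 3 fold_down: fold axis h@24; visible region now rows[24,32) x cols[0,8) = 8x8
Op 4 cut(3, 2): punch at orig (27,2); cuts so far [(27, 2)]; region rows[24,32) x cols[0,8) = 8x8
Op 5 cut(4, 4): punch at orig (28,4); cuts so far [(27, 2), (28, 4)]; region rows[24,32) x cols[0,8) = 8x8
Unfold 1 (reflect across h@24): 4 holes -> [(19, 4), (20, 2), (27, 2), (28, 4)]
Unfold 2 (reflect across h@16): 8 holes -> [(3, 4), (4, 2), (11, 2), (12, 4), (19, 4), (20, 2), (27, 2), (28, 4)]
Unfold 3 (reflect across v@8): 16 holes -> [(3, 4), (3, 11), (4, 2), (4, 13), (11, 2), (11, 13), (12, 4), (12, 11), (19, 4), (19, 11), (20, 2), (20, 13), (27, 2), (27, 13), (28, 4), (28, 11)]

Answer: 16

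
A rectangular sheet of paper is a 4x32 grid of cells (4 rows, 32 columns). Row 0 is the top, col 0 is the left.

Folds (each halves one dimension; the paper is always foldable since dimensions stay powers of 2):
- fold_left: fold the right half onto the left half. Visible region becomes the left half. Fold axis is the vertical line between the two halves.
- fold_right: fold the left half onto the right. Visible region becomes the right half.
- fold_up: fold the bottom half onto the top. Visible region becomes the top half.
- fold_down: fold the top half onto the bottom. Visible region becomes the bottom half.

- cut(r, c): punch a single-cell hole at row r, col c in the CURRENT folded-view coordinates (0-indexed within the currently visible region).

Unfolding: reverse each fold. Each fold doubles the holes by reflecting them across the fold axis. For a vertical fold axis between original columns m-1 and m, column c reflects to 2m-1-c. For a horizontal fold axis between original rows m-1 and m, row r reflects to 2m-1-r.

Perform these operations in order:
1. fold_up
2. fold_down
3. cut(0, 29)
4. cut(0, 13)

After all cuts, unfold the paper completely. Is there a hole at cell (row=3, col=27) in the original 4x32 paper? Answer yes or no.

Answer: no

Derivation:
Op 1 fold_up: fold axis h@2; visible region now rows[0,2) x cols[0,32) = 2x32
Op 2 fold_down: fold axis h@1; visible region now rows[1,2) x cols[0,32) = 1x32
Op 3 cut(0, 29): punch at orig (1,29); cuts so far [(1, 29)]; region rows[1,2) x cols[0,32) = 1x32
Op 4 cut(0, 13): punch at orig (1,13); cuts so far [(1, 13), (1, 29)]; region rows[1,2) x cols[0,32) = 1x32
Unfold 1 (reflect across h@1): 4 holes -> [(0, 13), (0, 29), (1, 13), (1, 29)]
Unfold 2 (reflect across h@2): 8 holes -> [(0, 13), (0, 29), (1, 13), (1, 29), (2, 13), (2, 29), (3, 13), (3, 29)]
Holes: [(0, 13), (0, 29), (1, 13), (1, 29), (2, 13), (2, 29), (3, 13), (3, 29)]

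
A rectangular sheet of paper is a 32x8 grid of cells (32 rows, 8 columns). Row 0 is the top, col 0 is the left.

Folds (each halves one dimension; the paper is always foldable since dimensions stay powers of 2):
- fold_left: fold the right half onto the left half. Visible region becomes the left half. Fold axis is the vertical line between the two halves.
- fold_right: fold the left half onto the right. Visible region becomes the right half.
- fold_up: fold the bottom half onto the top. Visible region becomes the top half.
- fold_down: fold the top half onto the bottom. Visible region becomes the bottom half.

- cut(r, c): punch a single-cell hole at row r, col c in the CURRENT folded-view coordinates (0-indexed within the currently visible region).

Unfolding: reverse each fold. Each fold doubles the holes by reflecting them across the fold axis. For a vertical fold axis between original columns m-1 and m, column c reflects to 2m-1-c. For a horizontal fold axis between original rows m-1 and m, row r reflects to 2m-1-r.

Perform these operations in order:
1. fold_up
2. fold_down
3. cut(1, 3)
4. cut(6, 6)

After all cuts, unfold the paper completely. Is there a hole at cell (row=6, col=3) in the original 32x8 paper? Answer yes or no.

Op 1 fold_up: fold axis h@16; visible region now rows[0,16) x cols[0,8) = 16x8
Op 2 fold_down: fold axis h@8; visible region now rows[8,16) x cols[0,8) = 8x8
Op 3 cut(1, 3): punch at orig (9,3); cuts so far [(9, 3)]; region rows[8,16) x cols[0,8) = 8x8
Op 4 cut(6, 6): punch at orig (14,6); cuts so far [(9, 3), (14, 6)]; region rows[8,16) x cols[0,8) = 8x8
Unfold 1 (reflect across h@8): 4 holes -> [(1, 6), (6, 3), (9, 3), (14, 6)]
Unfold 2 (reflect across h@16): 8 holes -> [(1, 6), (6, 3), (9, 3), (14, 6), (17, 6), (22, 3), (25, 3), (30, 6)]
Holes: [(1, 6), (6, 3), (9, 3), (14, 6), (17, 6), (22, 3), (25, 3), (30, 6)]

Answer: yes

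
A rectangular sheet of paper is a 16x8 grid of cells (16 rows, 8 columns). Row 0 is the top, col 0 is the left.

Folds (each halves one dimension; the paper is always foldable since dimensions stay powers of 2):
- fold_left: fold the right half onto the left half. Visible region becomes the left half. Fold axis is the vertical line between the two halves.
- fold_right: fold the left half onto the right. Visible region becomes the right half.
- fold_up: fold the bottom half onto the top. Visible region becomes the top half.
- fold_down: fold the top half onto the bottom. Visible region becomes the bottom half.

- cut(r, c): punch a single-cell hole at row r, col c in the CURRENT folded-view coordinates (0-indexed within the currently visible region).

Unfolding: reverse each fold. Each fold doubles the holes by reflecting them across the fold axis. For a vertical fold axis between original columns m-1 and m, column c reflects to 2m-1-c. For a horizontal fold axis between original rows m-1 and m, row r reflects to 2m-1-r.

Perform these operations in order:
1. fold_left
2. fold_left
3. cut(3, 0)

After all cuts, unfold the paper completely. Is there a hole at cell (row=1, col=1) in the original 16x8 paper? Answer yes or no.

Answer: no

Derivation:
Op 1 fold_left: fold axis v@4; visible region now rows[0,16) x cols[0,4) = 16x4
Op 2 fold_left: fold axis v@2; visible region now rows[0,16) x cols[0,2) = 16x2
Op 3 cut(3, 0): punch at orig (3,0); cuts so far [(3, 0)]; region rows[0,16) x cols[0,2) = 16x2
Unfold 1 (reflect across v@2): 2 holes -> [(3, 0), (3, 3)]
Unfold 2 (reflect across v@4): 4 holes -> [(3, 0), (3, 3), (3, 4), (3, 7)]
Holes: [(3, 0), (3, 3), (3, 4), (3, 7)]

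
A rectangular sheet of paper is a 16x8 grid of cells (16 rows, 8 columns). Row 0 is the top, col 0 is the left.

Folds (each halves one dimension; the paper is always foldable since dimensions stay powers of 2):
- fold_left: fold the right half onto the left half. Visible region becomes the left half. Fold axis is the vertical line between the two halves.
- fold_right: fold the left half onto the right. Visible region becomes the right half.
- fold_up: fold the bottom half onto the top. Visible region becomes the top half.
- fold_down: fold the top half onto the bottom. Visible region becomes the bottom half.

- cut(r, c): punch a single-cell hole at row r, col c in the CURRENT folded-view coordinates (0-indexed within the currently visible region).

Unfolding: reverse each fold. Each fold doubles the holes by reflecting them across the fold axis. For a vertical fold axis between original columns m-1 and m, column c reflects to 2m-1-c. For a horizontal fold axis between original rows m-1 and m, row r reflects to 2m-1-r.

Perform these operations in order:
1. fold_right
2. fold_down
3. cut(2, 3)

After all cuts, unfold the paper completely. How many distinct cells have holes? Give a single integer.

Op 1 fold_right: fold axis v@4; visible region now rows[0,16) x cols[4,8) = 16x4
Op 2 fold_down: fold axis h@8; visible region now rows[8,16) x cols[4,8) = 8x4
Op 3 cut(2, 3): punch at orig (10,7); cuts so far [(10, 7)]; region rows[8,16) x cols[4,8) = 8x4
Unfold 1 (reflect across h@8): 2 holes -> [(5, 7), (10, 7)]
Unfold 2 (reflect across v@4): 4 holes -> [(5, 0), (5, 7), (10, 0), (10, 7)]

Answer: 4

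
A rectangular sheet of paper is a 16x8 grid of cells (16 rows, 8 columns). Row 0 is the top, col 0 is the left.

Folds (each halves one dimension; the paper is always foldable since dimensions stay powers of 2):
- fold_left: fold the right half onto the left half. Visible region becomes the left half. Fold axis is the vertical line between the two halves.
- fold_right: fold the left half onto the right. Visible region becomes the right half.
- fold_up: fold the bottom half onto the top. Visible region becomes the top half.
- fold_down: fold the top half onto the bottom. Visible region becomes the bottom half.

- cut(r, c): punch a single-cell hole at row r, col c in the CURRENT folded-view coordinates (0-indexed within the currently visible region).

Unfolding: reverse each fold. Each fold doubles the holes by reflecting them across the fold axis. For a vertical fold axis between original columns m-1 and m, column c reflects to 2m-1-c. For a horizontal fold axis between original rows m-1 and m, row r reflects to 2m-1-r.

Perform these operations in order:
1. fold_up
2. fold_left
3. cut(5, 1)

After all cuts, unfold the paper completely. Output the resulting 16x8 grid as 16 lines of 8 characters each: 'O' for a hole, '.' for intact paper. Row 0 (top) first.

Op 1 fold_up: fold axis h@8; visible region now rows[0,8) x cols[0,8) = 8x8
Op 2 fold_left: fold axis v@4; visible region now rows[0,8) x cols[0,4) = 8x4
Op 3 cut(5, 1): punch at orig (5,1); cuts so far [(5, 1)]; region rows[0,8) x cols[0,4) = 8x4
Unfold 1 (reflect across v@4): 2 holes -> [(5, 1), (5, 6)]
Unfold 2 (reflect across h@8): 4 holes -> [(5, 1), (5, 6), (10, 1), (10, 6)]

Answer: ........
........
........
........
........
.O....O.
........
........
........
........
.O....O.
........
........
........
........
........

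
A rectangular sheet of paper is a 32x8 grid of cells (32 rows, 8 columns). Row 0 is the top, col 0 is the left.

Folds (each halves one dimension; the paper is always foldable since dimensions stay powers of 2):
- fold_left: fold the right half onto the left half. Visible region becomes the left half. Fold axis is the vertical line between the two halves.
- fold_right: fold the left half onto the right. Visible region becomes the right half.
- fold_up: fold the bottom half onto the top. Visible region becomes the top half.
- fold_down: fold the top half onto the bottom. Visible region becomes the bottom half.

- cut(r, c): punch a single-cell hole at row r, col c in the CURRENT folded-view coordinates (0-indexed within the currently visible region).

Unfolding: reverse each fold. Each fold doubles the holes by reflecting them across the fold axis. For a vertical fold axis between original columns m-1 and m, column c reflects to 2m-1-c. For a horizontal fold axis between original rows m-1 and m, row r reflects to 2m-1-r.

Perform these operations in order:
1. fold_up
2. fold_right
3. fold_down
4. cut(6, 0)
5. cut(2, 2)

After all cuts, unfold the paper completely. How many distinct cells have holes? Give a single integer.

Answer: 16

Derivation:
Op 1 fold_up: fold axis h@16; visible region now rows[0,16) x cols[0,8) = 16x8
Op 2 fold_right: fold axis v@4; visible region now rows[0,16) x cols[4,8) = 16x4
Op 3 fold_down: fold axis h@8; visible region now rows[8,16) x cols[4,8) = 8x4
Op 4 cut(6, 0): punch at orig (14,4); cuts so far [(14, 4)]; region rows[8,16) x cols[4,8) = 8x4
Op 5 cut(2, 2): punch at orig (10,6); cuts so far [(10, 6), (14, 4)]; region rows[8,16) x cols[4,8) = 8x4
Unfold 1 (reflect across h@8): 4 holes -> [(1, 4), (5, 6), (10, 6), (14, 4)]
Unfold 2 (reflect across v@4): 8 holes -> [(1, 3), (1, 4), (5, 1), (5, 6), (10, 1), (10, 6), (14, 3), (14, 4)]
Unfold 3 (reflect across h@16): 16 holes -> [(1, 3), (1, 4), (5, 1), (5, 6), (10, 1), (10, 6), (14, 3), (14, 4), (17, 3), (17, 4), (21, 1), (21, 6), (26, 1), (26, 6), (30, 3), (30, 4)]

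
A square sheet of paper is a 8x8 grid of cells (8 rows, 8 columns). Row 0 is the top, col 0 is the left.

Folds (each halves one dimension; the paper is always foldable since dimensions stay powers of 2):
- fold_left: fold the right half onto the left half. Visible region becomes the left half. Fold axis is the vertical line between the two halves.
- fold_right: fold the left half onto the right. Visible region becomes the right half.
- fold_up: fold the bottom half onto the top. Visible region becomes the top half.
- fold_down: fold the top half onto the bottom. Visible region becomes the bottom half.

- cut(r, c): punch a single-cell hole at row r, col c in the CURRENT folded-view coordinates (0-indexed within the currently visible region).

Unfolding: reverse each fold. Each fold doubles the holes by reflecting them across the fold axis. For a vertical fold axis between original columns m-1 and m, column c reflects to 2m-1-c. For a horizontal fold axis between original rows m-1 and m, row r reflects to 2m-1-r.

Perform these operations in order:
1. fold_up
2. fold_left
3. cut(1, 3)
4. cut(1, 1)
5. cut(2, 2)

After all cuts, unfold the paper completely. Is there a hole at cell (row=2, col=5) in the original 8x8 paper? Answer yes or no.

Op 1 fold_up: fold axis h@4; visible region now rows[0,4) x cols[0,8) = 4x8
Op 2 fold_left: fold axis v@4; visible region now rows[0,4) x cols[0,4) = 4x4
Op 3 cut(1, 3): punch at orig (1,3); cuts so far [(1, 3)]; region rows[0,4) x cols[0,4) = 4x4
Op 4 cut(1, 1): punch at orig (1,1); cuts so far [(1, 1), (1, 3)]; region rows[0,4) x cols[0,4) = 4x4
Op 5 cut(2, 2): punch at orig (2,2); cuts so far [(1, 1), (1, 3), (2, 2)]; region rows[0,4) x cols[0,4) = 4x4
Unfold 1 (reflect across v@4): 6 holes -> [(1, 1), (1, 3), (1, 4), (1, 6), (2, 2), (2, 5)]
Unfold 2 (reflect across h@4): 12 holes -> [(1, 1), (1, 3), (1, 4), (1, 6), (2, 2), (2, 5), (5, 2), (5, 5), (6, 1), (6, 3), (6, 4), (6, 6)]
Holes: [(1, 1), (1, 3), (1, 4), (1, 6), (2, 2), (2, 5), (5, 2), (5, 5), (6, 1), (6, 3), (6, 4), (6, 6)]

Answer: yes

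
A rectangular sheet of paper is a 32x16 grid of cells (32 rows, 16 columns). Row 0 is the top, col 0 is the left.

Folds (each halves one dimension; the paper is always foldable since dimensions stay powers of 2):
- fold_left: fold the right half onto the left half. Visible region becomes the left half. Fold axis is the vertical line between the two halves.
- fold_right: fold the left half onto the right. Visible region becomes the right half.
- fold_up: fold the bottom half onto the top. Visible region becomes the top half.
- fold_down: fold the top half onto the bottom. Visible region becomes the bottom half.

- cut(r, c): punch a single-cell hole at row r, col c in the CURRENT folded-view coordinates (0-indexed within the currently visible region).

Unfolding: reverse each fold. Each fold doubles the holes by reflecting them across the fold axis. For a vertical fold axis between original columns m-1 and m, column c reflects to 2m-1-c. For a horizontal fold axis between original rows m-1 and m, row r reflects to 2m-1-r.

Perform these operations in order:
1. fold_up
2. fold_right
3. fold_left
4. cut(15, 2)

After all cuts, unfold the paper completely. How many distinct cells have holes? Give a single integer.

Answer: 8

Derivation:
Op 1 fold_up: fold axis h@16; visible region now rows[0,16) x cols[0,16) = 16x16
Op 2 fold_right: fold axis v@8; visible region now rows[0,16) x cols[8,16) = 16x8
Op 3 fold_left: fold axis v@12; visible region now rows[0,16) x cols[8,12) = 16x4
Op 4 cut(15, 2): punch at orig (15,10); cuts so far [(15, 10)]; region rows[0,16) x cols[8,12) = 16x4
Unfold 1 (reflect across v@12): 2 holes -> [(15, 10), (15, 13)]
Unfold 2 (reflect across v@8): 4 holes -> [(15, 2), (15, 5), (15, 10), (15, 13)]
Unfold 3 (reflect across h@16): 8 holes -> [(15, 2), (15, 5), (15, 10), (15, 13), (16, 2), (16, 5), (16, 10), (16, 13)]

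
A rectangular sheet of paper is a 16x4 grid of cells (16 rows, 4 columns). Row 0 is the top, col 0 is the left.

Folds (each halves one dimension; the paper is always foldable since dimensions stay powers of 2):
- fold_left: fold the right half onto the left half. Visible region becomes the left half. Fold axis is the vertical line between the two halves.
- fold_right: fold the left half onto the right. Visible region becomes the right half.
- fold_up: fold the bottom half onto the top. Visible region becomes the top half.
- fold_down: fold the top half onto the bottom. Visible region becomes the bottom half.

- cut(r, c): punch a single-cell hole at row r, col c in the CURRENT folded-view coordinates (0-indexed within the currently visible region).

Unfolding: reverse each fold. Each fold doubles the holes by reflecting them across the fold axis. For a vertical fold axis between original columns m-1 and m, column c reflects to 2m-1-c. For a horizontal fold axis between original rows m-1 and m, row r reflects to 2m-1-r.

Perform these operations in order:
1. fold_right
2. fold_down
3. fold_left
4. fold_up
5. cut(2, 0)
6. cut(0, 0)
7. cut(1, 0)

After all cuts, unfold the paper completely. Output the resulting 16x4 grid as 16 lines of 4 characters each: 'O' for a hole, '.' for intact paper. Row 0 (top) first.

Op 1 fold_right: fold axis v@2; visible region now rows[0,16) x cols[2,4) = 16x2
Op 2 fold_down: fold axis h@8; visible region now rows[8,16) x cols[2,4) = 8x2
Op 3 fold_left: fold axis v@3; visible region now rows[8,16) x cols[2,3) = 8x1
Op 4 fold_up: fold axis h@12; visible region now rows[8,12) x cols[2,3) = 4x1
Op 5 cut(2, 0): punch at orig (10,2); cuts so far [(10, 2)]; region rows[8,12) x cols[2,3) = 4x1
Op 6 cut(0, 0): punch at orig (8,2); cuts so far [(8, 2), (10, 2)]; region rows[8,12) x cols[2,3) = 4x1
Op 7 cut(1, 0): punch at orig (9,2); cuts so far [(8, 2), (9, 2), (10, 2)]; region rows[8,12) x cols[2,3) = 4x1
Unfold 1 (reflect across h@12): 6 holes -> [(8, 2), (9, 2), (10, 2), (13, 2), (14, 2), (15, 2)]
Unfold 2 (reflect across v@3): 12 holes -> [(8, 2), (8, 3), (9, 2), (9, 3), (10, 2), (10, 3), (13, 2), (13, 3), (14, 2), (14, 3), (15, 2), (15, 3)]
Unfold 3 (reflect across h@8): 24 holes -> [(0, 2), (0, 3), (1, 2), (1, 3), (2, 2), (2, 3), (5, 2), (5, 3), (6, 2), (6, 3), (7, 2), (7, 3), (8, 2), (8, 3), (9, 2), (9, 3), (10, 2), (10, 3), (13, 2), (13, 3), (14, 2), (14, 3), (15, 2), (15, 3)]
Unfold 4 (reflect across v@2): 48 holes -> [(0, 0), (0, 1), (0, 2), (0, 3), (1, 0), (1, 1), (1, 2), (1, 3), (2, 0), (2, 1), (2, 2), (2, 3), (5, 0), (5, 1), (5, 2), (5, 3), (6, 0), (6, 1), (6, 2), (6, 3), (7, 0), (7, 1), (7, 2), (7, 3), (8, 0), (8, 1), (8, 2), (8, 3), (9, 0), (9, 1), (9, 2), (9, 3), (10, 0), (10, 1), (10, 2), (10, 3), (13, 0), (13, 1), (13, 2), (13, 3), (14, 0), (14, 1), (14, 2), (14, 3), (15, 0), (15, 1), (15, 2), (15, 3)]

Answer: OOOO
OOOO
OOOO
....
....
OOOO
OOOO
OOOO
OOOO
OOOO
OOOO
....
....
OOOO
OOOO
OOOO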